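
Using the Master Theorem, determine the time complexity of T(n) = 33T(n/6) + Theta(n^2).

Master Theorem for T(n) = 33T(n/6) + O(n^2):

a = 33, b = 6, c = 2
log_b(a) = log_6(33) = 1.9514

Case 3: c = 2 > log_6(33) = 1.9514
T(n) = O(n^2) = O(n^2)

For T(n) = 33T(n/6) + O(n^2): log_6(33) = 1.9514. This is Case 3 of the Master Theorem (c > log_b(a), work dominated by root), giving O(n^2).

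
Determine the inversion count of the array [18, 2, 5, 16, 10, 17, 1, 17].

Finding inversions in [18, 2, 5, 16, 10, 17, 1, 17]:

(0, 1): arr[0]=18 > arr[1]=2
(0, 2): arr[0]=18 > arr[2]=5
(0, 3): arr[0]=18 > arr[3]=16
(0, 4): arr[0]=18 > arr[4]=10
(0, 5): arr[0]=18 > arr[5]=17
(0, 6): arr[0]=18 > arr[6]=1
(0, 7): arr[0]=18 > arr[7]=17
(1, 6): arr[1]=2 > arr[6]=1
(2, 6): arr[2]=5 > arr[6]=1
(3, 4): arr[3]=16 > arr[4]=10
(3, 6): arr[3]=16 > arr[6]=1
(4, 6): arr[4]=10 > arr[6]=1
(5, 6): arr[5]=17 > arr[6]=1

Total inversions: 13

The array has 13 inversion(s): (0,1), (0,2), (0,3), (0,4), (0,5), (0,6), (0,7), (1,6), (2,6), (3,4), (3,6), (4,6), (5,6). Each pair (i,j) satisfies i < j and arr[i] > arr[j].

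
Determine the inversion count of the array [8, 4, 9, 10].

Finding inversions in [8, 4, 9, 10]:

(0, 1): arr[0]=8 > arr[1]=4

Total inversions: 1

The array has 1 inversion(s): (0,1). Each pair (i,j) satisfies i < j and arr[i] > arr[j].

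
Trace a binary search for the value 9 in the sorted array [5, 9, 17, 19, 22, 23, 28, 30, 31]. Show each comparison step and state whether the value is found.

Binary search for 9 in [5, 9, 17, 19, 22, 23, 28, 30, 31]:

lo=0, hi=8, mid=4, arr[mid]=22 -> 22 > 9, search left half
lo=0, hi=3, mid=1, arr[mid]=9 -> Found target at index 1!

Binary search finds 9 at index 1 after 2 comparisons. The search repeatedly halves the search space by comparing with the middle element.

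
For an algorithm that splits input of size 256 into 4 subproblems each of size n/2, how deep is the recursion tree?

For divide and conquer with division factor 2:

Problem sizes at each level:
Level 0: 256
Level 1: 128
Level 2: 64
Level 3: 32
Level 4: 16
Level 5: 8
Level 6: 4
Level 7: 2
Level 8: 1

The root is level 0 and the size-1 base case is level 8 (the tree spans levels 0 through 8, i.e. 9 levels counting the root), so the depth is the number of divisions: log_2(256) = 8

The recursion tree depth is log_2(256) = 8. At each level, the problem size is divided by 2, so it takes 8 divisions to reduce to a base case of size 1. The algorithm makes 4 recursive calls at each level.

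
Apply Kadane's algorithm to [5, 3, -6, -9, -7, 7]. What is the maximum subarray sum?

Using Kadane's algorithm on [5, 3, -6, -9, -7, 7]:

Scanning through the array:
Position 1 (value 3): max_ending_here = 8, max_so_far = 8
Position 2 (value -6): max_ending_here = 2, max_so_far = 8
Position 3 (value -9): max_ending_here = -7, max_so_far = 8
Position 4 (value -7): max_ending_here = -7, max_so_far = 8
Position 5 (value 7): max_ending_here = 7, max_so_far = 8

Maximum subarray: [5, 3]
Maximum sum: 8

The maximum subarray is [5, 3] with sum 8. This subarray runs from index 0 to index 1.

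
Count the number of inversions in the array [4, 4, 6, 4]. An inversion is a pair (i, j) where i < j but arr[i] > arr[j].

Finding inversions in [4, 4, 6, 4]:

(2, 3): arr[2]=6 > arr[3]=4

Total inversions: 1

The array has 1 inversion(s): (2,3). Each pair (i,j) satisfies i < j and arr[i] > arr[j].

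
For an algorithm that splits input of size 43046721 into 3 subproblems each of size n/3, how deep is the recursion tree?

For divide and conquer with division factor 3:

Problem sizes at each level:
Level 0: 43046721
Level 1: 14348907
Level 2: 4782969
Level 3: 1594323
Level 4: 531441
Level 5: 177147
Level 6: 59049
Level 7: 19683
Level 8: 6561
Level 9: 2187
Level 10: 729
Level 11: 243
Level 12: 81
Level 13: 27
Level 14: 9
Level 15: 3
Level 16: 1

The root is level 0 and the size-1 base case is level 16 (the tree spans levels 0 through 16, i.e. 17 levels counting the root), so the depth is the number of divisions: log_3(43046721) = 16

The recursion tree depth is log_3(43046721) = 16. At each level, the problem size is divided by 3, so it takes 16 divisions to reduce to a base case of size 1. The algorithm makes 3 recursive calls at each level.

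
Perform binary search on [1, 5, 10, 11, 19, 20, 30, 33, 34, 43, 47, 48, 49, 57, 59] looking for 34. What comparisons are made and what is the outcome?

Binary search for 34 in [1, 5, 10, 11, 19, 20, 30, 33, 34, 43, 47, 48, 49, 57, 59]:

lo=0, hi=14, mid=7, arr[mid]=33 -> 33 < 34, search right half
lo=8, hi=14, mid=11, arr[mid]=48 -> 48 > 34, search left half
lo=8, hi=10, mid=9, arr[mid]=43 -> 43 > 34, search left half
lo=8, hi=8, mid=8, arr[mid]=34 -> Found target at index 8!

Binary search finds 34 at index 8 after 4 comparisons. The search repeatedly halves the search space by comparing with the middle element.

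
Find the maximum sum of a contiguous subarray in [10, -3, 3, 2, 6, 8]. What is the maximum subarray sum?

Using Kadane's algorithm on [10, -3, 3, 2, 6, 8]:

Scanning through the array:
Position 1 (value -3): max_ending_here = 7, max_so_far = 10
Position 2 (value 3): max_ending_here = 10, max_so_far = 10
Position 3 (value 2): max_ending_here = 12, max_so_far = 12
Position 4 (value 6): max_ending_here = 18, max_so_far = 18
Position 5 (value 8): max_ending_here = 26, max_so_far = 26

Maximum subarray: [10, -3, 3, 2, 6, 8]
Maximum sum: 26

The maximum subarray is [10, -3, 3, 2, 6, 8] with sum 26. This subarray runs from index 0 to index 5.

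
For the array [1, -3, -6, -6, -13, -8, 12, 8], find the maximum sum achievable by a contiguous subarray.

Using Kadane's algorithm on [1, -3, -6, -6, -13, -8, 12, 8]:

Scanning through the array:
Position 1 (value -3): max_ending_here = -2, max_so_far = 1
Position 2 (value -6): max_ending_here = -6, max_so_far = 1
Position 3 (value -6): max_ending_here = -6, max_so_far = 1
Position 4 (value -13): max_ending_here = -13, max_so_far = 1
Position 5 (value -8): max_ending_here = -8, max_so_far = 1
Position 6 (value 12): max_ending_here = 12, max_so_far = 12
Position 7 (value 8): max_ending_here = 20, max_so_far = 20

Maximum subarray: [12, 8]
Maximum sum: 20

The maximum subarray is [12, 8] with sum 20. This subarray runs from index 6 to index 7.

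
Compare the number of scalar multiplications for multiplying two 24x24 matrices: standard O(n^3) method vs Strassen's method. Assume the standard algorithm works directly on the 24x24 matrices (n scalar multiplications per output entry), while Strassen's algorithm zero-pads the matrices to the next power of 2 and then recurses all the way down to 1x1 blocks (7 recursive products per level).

Matrix multiplication for 24x24 matrices:

Strassen's algorithm requires power-of-2 dimensions. Pad 24x24 to 32x32 (next power of 2).

Standard algorithm: 24^3 = 13824 multiplications
Strassen's algorithm: 7^(log2(32)) = 7^5 = 16807 multiplications
Difference: 13824 - 16807 = -2983 (Strassen uses MORE here due to padding overhead — for small or just-over-power-of-2 n, padding can outweigh the per-level savings)

Standard: 13824 multiplications (24^3). Strassen: 16807 multiplications (7^5, after padding to 32x32). Strassen reduces 8 recursive multiplications to 7 at each level.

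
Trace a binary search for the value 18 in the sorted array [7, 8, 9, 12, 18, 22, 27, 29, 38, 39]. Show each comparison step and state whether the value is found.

Binary search for 18 in [7, 8, 9, 12, 18, 22, 27, 29, 38, 39]:

lo=0, hi=9, mid=4, arr[mid]=18 -> Found target at index 4!

Binary search finds 18 at index 4 after 1 comparisons. The search repeatedly halves the search space by comparing with the middle element.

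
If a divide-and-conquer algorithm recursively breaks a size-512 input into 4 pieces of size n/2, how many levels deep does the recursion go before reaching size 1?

For divide and conquer with division factor 2:

Problem sizes at each level:
Level 0: 512
Level 1: 256
Level 2: 128
Level 3: 64
Level 4: 32
Level 5: 16
Level 6: 8
Level 7: 4
Level 8: 2
Level 9: 1

The root is level 0 and the size-1 base case is level 9 (the tree spans levels 0 through 9, i.e. 10 levels counting the root), so the depth is the number of divisions: log_2(512) = 9

The recursion tree depth is log_2(512) = 9. At each level, the problem size is divided by 2, so it takes 9 divisions to reduce to a base case of size 1. The algorithm makes 4 recursive calls at each level.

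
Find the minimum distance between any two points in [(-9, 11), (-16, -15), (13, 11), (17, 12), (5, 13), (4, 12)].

Computing all pairwise distances among 6 points:

d((-9, 11), (-16, -15)) = 26.9258
d((-9, 11), (13, 11)) = 22.0
d((-9, 11), (17, 12)) = 26.0192
d((-9, 11), (5, 13)) = 14.1421
d((-9, 11), (4, 12)) = 13.0384
d((-16, -15), (13, 11)) = 38.9487
d((-16, -15), (17, 12)) = 42.638
d((-16, -15), (5, 13)) = 35.0
d((-16, -15), (4, 12)) = 33.6006
d((13, 11), (17, 12)) = 4.1231
d((13, 11), (5, 13)) = 8.2462
d((13, 11), (4, 12)) = 9.0554
d((17, 12), (5, 13)) = 12.0416
d((17, 12), (4, 12)) = 13.0
d((5, 13), (4, 12)) = 1.4142 <-- minimum

Closest pair: (5, 13) and (4, 12) with distance 1.4142

The closest pair is (5, 13) and (4, 12) with Euclidean distance 1.4142. For 6 points, brute-force pairwise comparison is shown above. For large n, the divide-and-conquer algorithm (sort by x, recurse on halves, check the dividing strip) achieves O(n log n).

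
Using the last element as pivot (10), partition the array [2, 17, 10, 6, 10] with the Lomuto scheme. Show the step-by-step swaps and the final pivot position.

Lomuto partition with pivot = 10:

Initial array: [2, 17, 10, 6, 10]

arr[0]=2 <= 10: swap with position 0, array becomes [2, 17, 10, 6, 10]
arr[1]=17 > 10: no swap
arr[2]=10 <= 10: swap with position 1, array becomes [2, 10, 17, 6, 10]
arr[3]=6 <= 10: swap with position 2, array becomes [2, 10, 6, 17, 10]

Place pivot at position 3: [2, 10, 6, 10, 17]
Pivot position: 3

After partitioning with pivot 10, the array becomes [2, 10, 6, 10, 17]. The pivot is placed at index 3. All elements to the left of the pivot are <= 10, and all elements to the right are > 10.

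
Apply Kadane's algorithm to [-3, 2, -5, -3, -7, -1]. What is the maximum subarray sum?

Using Kadane's algorithm on [-3, 2, -5, -3, -7, -1]:

Scanning through the array:
Position 1 (value 2): max_ending_here = 2, max_so_far = 2
Position 2 (value -5): max_ending_here = -3, max_so_far = 2
Position 3 (value -3): max_ending_here = -3, max_so_far = 2
Position 4 (value -7): max_ending_here = -7, max_so_far = 2
Position 5 (value -1): max_ending_here = -1, max_so_far = 2

Maximum subarray: [2]
Maximum sum: 2

The maximum subarray is [2] with sum 2. This subarray runs from index 1 to index 1.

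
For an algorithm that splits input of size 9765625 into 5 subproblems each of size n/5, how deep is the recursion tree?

For divide and conquer with division factor 5:

Problem sizes at each level:
Level 0: 9765625
Level 1: 1953125
Level 2: 390625
Level 3: 78125
Level 4: 15625
Level 5: 3125
Level 6: 625
Level 7: 125
Level 8: 25
Level 9: 5
Level 10: 1

The root is level 0 and the size-1 base case is level 10 (the tree spans levels 0 through 10, i.e. 11 levels counting the root), so the depth is the number of divisions: log_5(9765625) = 10

The recursion tree depth is log_5(9765625) = 10. At each level, the problem size is divided by 5, so it takes 10 divisions to reduce to a base case of size 1. The algorithm makes 5 recursive calls at each level.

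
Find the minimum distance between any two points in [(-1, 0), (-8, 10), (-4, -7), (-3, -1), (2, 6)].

Computing all pairwise distances among 5 points:

d((-1, 0), (-8, 10)) = 12.2066
d((-1, 0), (-4, -7)) = 7.6158
d((-1, 0), (-3, -1)) = 2.2361 <-- minimum
d((-1, 0), (2, 6)) = 6.7082
d((-8, 10), (-4, -7)) = 17.4642
d((-8, 10), (-3, -1)) = 12.083
d((-8, 10), (2, 6)) = 10.7703
d((-4, -7), (-3, -1)) = 6.0828
d((-4, -7), (2, 6)) = 14.3178
d((-3, -1), (2, 6)) = 8.6023

Closest pair: (-1, 0) and (-3, -1) with distance 2.2361

The closest pair is (-1, 0) and (-3, -1) with Euclidean distance 2.2361. For 5 points, brute-force pairwise comparison is shown above. For large n, the divide-and-conquer algorithm (sort by x, recurse on halves, check the dividing strip) achieves O(n log n).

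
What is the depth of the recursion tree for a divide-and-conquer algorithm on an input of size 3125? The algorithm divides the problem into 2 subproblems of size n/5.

For divide and conquer with division factor 5:

Problem sizes at each level:
Level 0: 3125
Level 1: 625
Level 2: 125
Level 3: 25
Level 4: 5
Level 5: 1

The root is level 0 and the size-1 base case is level 5 (the tree spans levels 0 through 5, i.e. 6 levels counting the root), so the depth is the number of divisions: log_5(3125) = 5

The recursion tree depth is log_5(3125) = 5. At each level, the problem size is divided by 5, so it takes 5 divisions to reduce to a base case of size 1. The algorithm makes 2 recursive calls at each level.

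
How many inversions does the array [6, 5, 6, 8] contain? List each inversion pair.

Finding inversions in [6, 5, 6, 8]:

(0, 1): arr[0]=6 > arr[1]=5

Total inversions: 1

The array has 1 inversion(s): (0,1). Each pair (i,j) satisfies i < j and arr[i] > arr[j].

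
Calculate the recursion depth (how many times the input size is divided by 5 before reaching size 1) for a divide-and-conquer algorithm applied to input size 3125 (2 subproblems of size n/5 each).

For divide and conquer with division factor 5:

Problem sizes at each level:
Level 0: 3125
Level 1: 625
Level 2: 125
Level 3: 25
Level 4: 5
Level 5: 1

The root is level 0 and the size-1 base case is level 5 (the tree spans levels 0 through 5, i.e. 6 levels counting the root), so the depth is the number of divisions: log_5(3125) = 5

The recursion tree depth is log_5(3125) = 5. At each level, the problem size is divided by 5, so it takes 5 divisions to reduce to a base case of size 1. The algorithm makes 2 recursive calls at each level.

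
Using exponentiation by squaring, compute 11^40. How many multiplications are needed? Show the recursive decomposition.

Computing 11^40 by squaring (build up from 11^1; each line after the first costs one multiplication):

11^1 = 11
11^2 = (11^1)^2 = 11^2 = 121
11^4 = (11^2)^2 = 121^2 = 14641
11^5 = 11 * 11^4 = 11 * 14641 = 161051
11^10 = (11^5)^2 = 161051^2 = 25937424601
11^20 = (11^10)^2 = 25937424601^2 = 672749994932560009201
11^40 = (11^20)^2 = 672749994932560009201^2 = 452592555681759518058893560348969204658401

Result: 452592555681759518058893560348969204658401
Multiplications needed: 6 (6 lines after 11^1)

11^40 = 452592555681759518058893560348969204658401. Using exponentiation by squaring, this requires 6 multiplications. The key idea: if the exponent is even, square the half-power; if odd, multiply by the base once.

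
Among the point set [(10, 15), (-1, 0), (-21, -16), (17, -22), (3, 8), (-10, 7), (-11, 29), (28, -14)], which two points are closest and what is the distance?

Computing all pairwise distances among 8 points:

d((10, 15), (-1, 0)) = 18.6011
d((10, 15), (-21, -16)) = 43.8406
d((10, 15), (17, -22)) = 37.6563
d((10, 15), (3, 8)) = 9.8995
d((10, 15), (-10, 7)) = 21.5407
d((10, 15), (-11, 29)) = 25.2389
d((10, 15), (28, -14)) = 34.1321
d((-1, 0), (-21, -16)) = 25.6125
d((-1, 0), (17, -22)) = 28.4253
d((-1, 0), (3, 8)) = 8.9443 <-- minimum
d((-1, 0), (-10, 7)) = 11.4018
d((-1, 0), (-11, 29)) = 30.6757
d((-1, 0), (28, -14)) = 32.2025
d((-21, -16), (17, -22)) = 38.4708
d((-21, -16), (3, 8)) = 33.9411
d((-21, -16), (-10, 7)) = 25.4951
d((-21, -16), (-11, 29)) = 46.0977
d((-21, -16), (28, -14)) = 49.0408
d((17, -22), (3, 8)) = 33.1059
d((17, -22), (-10, 7)) = 39.6232
d((17, -22), (-11, 29)) = 58.1808
d((17, -22), (28, -14)) = 13.6015
d((3, 8), (-10, 7)) = 13.0384
d((3, 8), (-11, 29)) = 25.2389
d((3, 8), (28, -14)) = 33.3017
d((-10, 7), (-11, 29)) = 22.0227
d((-10, 7), (28, -14)) = 43.4166
d((-11, 29), (28, -14)) = 58.0517

Closest pair: (-1, 0) and (3, 8) with distance 8.9443

The closest pair is (-1, 0) and (3, 8) with Euclidean distance 8.9443. For 8 points, brute-force pairwise comparison is shown above. For large n, the divide-and-conquer algorithm (sort by x, recurse on halves, check the dividing strip) achieves O(n log n).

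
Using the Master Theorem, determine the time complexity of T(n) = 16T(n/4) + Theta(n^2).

Master Theorem for T(n) = 16T(n/4) + O(n^2):

a = 16, b = 4, c = 2
log_b(a) = log_4(16) = 2.0000

Case 2: c = 2 = log_4(16) = 2.0000
T(n) = O(n^2 log n) = O(n^2 log n)

For T(n) = 16T(n/4) + O(n^2): log_4(16) = 2.0000. This is Case 2 of the Master Theorem (c = log_b(a), equal work at all levels), giving O(n^2 log n).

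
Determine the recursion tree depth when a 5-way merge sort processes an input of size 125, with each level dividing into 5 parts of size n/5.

For divide and conquer with division factor 5:

Problem sizes at each level:
Level 0: 125
Level 1: 25
Level 2: 5
Level 3: 1

The root is level 0 and the size-1 base case is level 3 (the tree spans levels 0 through 3, i.e. 4 levels counting the root), so the depth is the number of divisions: log_5(125) = 3

The recursion tree depth is log_5(125) = 3. At each level, the problem size is divided by 5, so it takes 3 divisions to reduce to a base case of size 1. The algorithm makes 5 recursive calls at each level.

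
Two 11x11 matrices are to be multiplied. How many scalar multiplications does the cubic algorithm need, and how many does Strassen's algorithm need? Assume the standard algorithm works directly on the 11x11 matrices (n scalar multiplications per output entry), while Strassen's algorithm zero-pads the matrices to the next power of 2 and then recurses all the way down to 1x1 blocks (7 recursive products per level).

Matrix multiplication for 11x11 matrices:

Strassen's algorithm requires power-of-2 dimensions. Pad 11x11 to 16x16 (next power of 2).

Standard algorithm: 11^3 = 1331 multiplications
Strassen's algorithm: 7^(log2(16)) = 7^4 = 2401 multiplications
Difference: 1331 - 2401 = -1070 (Strassen uses MORE here due to padding overhead — for small or just-over-power-of-2 n, padding can outweigh the per-level savings)

Standard: 1331 multiplications (11^3). Strassen: 2401 multiplications (7^4, after padding to 16x16). Strassen reduces 8 recursive multiplications to 7 at each level.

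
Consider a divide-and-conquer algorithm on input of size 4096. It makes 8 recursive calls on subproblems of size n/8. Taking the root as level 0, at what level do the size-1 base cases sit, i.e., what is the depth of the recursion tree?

For divide and conquer with division factor 8:

Problem sizes at each level:
Level 0: 4096
Level 1: 512
Level 2: 64
Level 3: 8
Level 4: 1

The root is level 0 and the size-1 base case is level 4 (the tree spans levels 0 through 4, i.e. 5 levels counting the root), so the depth is the number of divisions: log_8(4096) = 4

The recursion tree depth is log_8(4096) = 4. At each level, the problem size is divided by 8, so it takes 4 divisions to reduce to a base case of size 1. The algorithm makes 8 recursive calls at each level.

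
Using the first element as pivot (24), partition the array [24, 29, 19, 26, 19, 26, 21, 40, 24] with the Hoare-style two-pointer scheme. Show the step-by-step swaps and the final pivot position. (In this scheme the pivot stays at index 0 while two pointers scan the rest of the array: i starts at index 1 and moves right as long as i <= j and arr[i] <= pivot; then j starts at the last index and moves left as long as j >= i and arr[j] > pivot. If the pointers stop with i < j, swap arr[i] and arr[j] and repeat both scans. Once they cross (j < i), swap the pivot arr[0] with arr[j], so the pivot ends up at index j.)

Hoare-style two-pointer partition with pivot = 24:

Initial array: [24, 29, 19, 26, 19, 26, 21, 40, 24]

Pointers start at i = 1, j = 8.
i stops at index 1 (arr[1]=29 > 24), j stops at index 8 (arr[8]=24 <= 24): swap arr[1] and arr[8], array becomes [24, 24, 19, 26, 19, 26, 21, 40, 29]
i stops at index 3 (arr[3]=26 > 24), j stops at index 6 (arr[6]=21 <= 24): swap arr[3] and arr[6], array becomes [24, 24, 19, 21, 19, 26, 26, 40, 29]
i ends at 5, j ends at 4: the pointers have crossed (j < i), so scanning stops.

Swap pivot arr[0] with arr[4] to place pivot at position 4: [19, 24, 19, 21, 24, 26, 26, 40, 29]
Pivot position: 4

After partitioning with pivot 24, the array becomes [19, 24, 19, 21, 24, 26, 26, 40, 29]. The pivot is placed at index 4. All elements to the left of the pivot are <= 24, and all elements to the right are > 24.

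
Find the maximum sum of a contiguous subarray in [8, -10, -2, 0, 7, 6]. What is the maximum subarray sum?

Using Kadane's algorithm on [8, -10, -2, 0, 7, 6]:

Scanning through the array:
Position 1 (value -10): max_ending_here = -2, max_so_far = 8
Position 2 (value -2): max_ending_here = -2, max_so_far = 8
Position 3 (value 0): max_ending_here = 0, max_so_far = 8
Position 4 (value 7): max_ending_here = 7, max_so_far = 8
Position 5 (value 6): max_ending_here = 13, max_so_far = 13

Maximum subarray: [0, 7, 6]
Maximum sum: 13

The maximum subarray is [0, 7, 6] with sum 13. This subarray runs from index 3 to index 5.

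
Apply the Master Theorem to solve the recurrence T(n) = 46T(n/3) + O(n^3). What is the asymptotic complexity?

Master Theorem for T(n) = 46T(n/3) + O(n^3):

a = 46, b = 3, c = 3
log_b(a) = log_3(46) = 3.4850

Case 1: c = 3 < log_3(46) = 3.4850
T(n) = O(n^(log_3 46))

For T(n) = 46T(n/3) + O(n^3): log_3(46) = 3.4850. This is Case 1 of the Master Theorem (c < log_b(a), work dominated by leaves), giving O(n^(log_3 46)).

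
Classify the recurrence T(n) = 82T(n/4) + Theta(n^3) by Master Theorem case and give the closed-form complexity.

Master Theorem for T(n) = 82T(n/4) + O(n^3):

a = 82, b = 4, c = 3
log_b(a) = log_4(82) = 3.1788

Case 1: c = 3 < log_4(82) = 3.1788
T(n) = O(n^(log_4 82))

For T(n) = 82T(n/4) + O(n^3): log_4(82) = 3.1788. This is Case 1 of the Master Theorem (c < log_b(a), work dominated by leaves), giving O(n^(log_4 82)).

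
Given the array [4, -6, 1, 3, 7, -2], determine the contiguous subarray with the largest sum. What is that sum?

Using Kadane's algorithm on [4, -6, 1, 3, 7, -2]:

Scanning through the array:
Position 1 (value -6): max_ending_here = -2, max_so_far = 4
Position 2 (value 1): max_ending_here = 1, max_so_far = 4
Position 3 (value 3): max_ending_here = 4, max_so_far = 4
Position 4 (value 7): max_ending_here = 11, max_so_far = 11
Position 5 (value -2): max_ending_here = 9, max_so_far = 11

Maximum subarray: [1, 3, 7]
Maximum sum: 11

The maximum subarray is [1, 3, 7] with sum 11. This subarray runs from index 2 to index 4.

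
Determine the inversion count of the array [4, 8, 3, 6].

Finding inversions in [4, 8, 3, 6]:

(0, 2): arr[0]=4 > arr[2]=3
(1, 2): arr[1]=8 > arr[2]=3
(1, 3): arr[1]=8 > arr[3]=6

Total inversions: 3

The array has 3 inversion(s): (0,2), (1,2), (1,3). Each pair (i,j) satisfies i < j and arr[i] > arr[j].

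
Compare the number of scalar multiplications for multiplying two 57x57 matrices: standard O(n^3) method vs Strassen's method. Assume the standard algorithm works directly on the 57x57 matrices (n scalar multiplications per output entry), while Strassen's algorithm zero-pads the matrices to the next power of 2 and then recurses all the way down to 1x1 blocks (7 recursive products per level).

Matrix multiplication for 57x57 matrices:

Strassen's algorithm requires power-of-2 dimensions. Pad 57x57 to 64x64 (next power of 2).

Standard algorithm: 57^3 = 185193 multiplications
Strassen's algorithm: 7^(log2(64)) = 7^6 = 117649 multiplications
Savings: 185193 - 117649 = 67544 multiplications

Standard: 185193 multiplications (57^3). Strassen: 117649 multiplications (7^6, after padding to 64x64). Strassen reduces 8 recursive multiplications to 7 at each level.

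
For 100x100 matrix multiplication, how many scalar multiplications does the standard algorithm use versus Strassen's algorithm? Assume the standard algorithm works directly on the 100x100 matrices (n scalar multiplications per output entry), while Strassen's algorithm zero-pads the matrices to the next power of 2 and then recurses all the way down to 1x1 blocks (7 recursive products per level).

Matrix multiplication for 100x100 matrices:

Strassen's algorithm requires power-of-2 dimensions. Pad 100x100 to 128x128 (next power of 2).

Standard algorithm: 100^3 = 1000000 multiplications
Strassen's algorithm: 7^(log2(128)) = 7^7 = 823543 multiplications
Savings: 1000000 - 823543 = 176457 multiplications

Standard: 1000000 multiplications (100^3). Strassen: 823543 multiplications (7^7, after padding to 128x128). Strassen reduces 8 recursive multiplications to 7 at each level.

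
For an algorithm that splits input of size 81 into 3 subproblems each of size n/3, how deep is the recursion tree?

For divide and conquer with division factor 3:

Problem sizes at each level:
Level 0: 81
Level 1: 27
Level 2: 9
Level 3: 3
Level 4: 1

The root is level 0 and the size-1 base case is level 4 (the tree spans levels 0 through 4, i.e. 5 levels counting the root), so the depth is the number of divisions: log_3(81) = 4

The recursion tree depth is log_3(81) = 4. At each level, the problem size is divided by 3, so it takes 4 divisions to reduce to a base case of size 1. The algorithm makes 3 recursive calls at each level.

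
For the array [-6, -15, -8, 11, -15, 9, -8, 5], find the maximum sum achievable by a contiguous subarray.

Using Kadane's algorithm on [-6, -15, -8, 11, -15, 9, -8, 5]:

Scanning through the array:
Position 1 (value -15): max_ending_here = -15, max_so_far = -6
Position 2 (value -8): max_ending_here = -8, max_so_far = -6
Position 3 (value 11): max_ending_here = 11, max_so_far = 11
Position 4 (value -15): max_ending_here = -4, max_so_far = 11
Position 5 (value 9): max_ending_here = 9, max_so_far = 11
Position 6 (value -8): max_ending_here = 1, max_so_far = 11
Position 7 (value 5): max_ending_here = 6, max_so_far = 11

Maximum subarray: [11]
Maximum sum: 11

The maximum subarray is [11] with sum 11. This subarray runs from index 3 to index 3.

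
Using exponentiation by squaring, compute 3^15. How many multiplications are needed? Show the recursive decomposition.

Computing 3^15 by squaring (build up from 3^1; each line after the first costs one multiplication):

3^1 = 3
3^2 = (3^1)^2 = 3^2 = 9
3^3 = 3 * 3^2 = 3 * 9 = 27
3^6 = (3^3)^2 = 27^2 = 729
3^7 = 3 * 3^6 = 3 * 729 = 2187
3^14 = (3^7)^2 = 2187^2 = 4782969
3^15 = 3 * 3^14 = 3 * 4782969 = 14348907

Result: 14348907
Multiplications needed: 6 (6 lines after 3^1)

3^15 = 14348907. Using exponentiation by squaring, this requires 6 multiplications. The key idea: if the exponent is even, square the half-power; if odd, multiply by the base once.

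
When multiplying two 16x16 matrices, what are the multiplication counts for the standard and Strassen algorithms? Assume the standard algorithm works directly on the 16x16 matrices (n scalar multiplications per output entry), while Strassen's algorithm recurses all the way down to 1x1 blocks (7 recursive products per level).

Matrix multiplication for 16x16 matrices:

Standard algorithm: 16^3 = 4096 multiplications
Strassen's algorithm: 7^(log2(16)) = 7^4 = 2401 multiplications
Savings: 4096 - 2401 = 1695 multiplications

Standard: 4096 multiplications (16^3). Strassen: 2401 multiplications (7^4). Strassen reduces 8 recursive multiplications to 7 at each level.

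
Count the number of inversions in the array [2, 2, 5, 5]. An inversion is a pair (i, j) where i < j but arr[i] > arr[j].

Finding inversions in [2, 2, 5, 5]:


Total inversions: 0

The array has 0 inversions. It is already sorted.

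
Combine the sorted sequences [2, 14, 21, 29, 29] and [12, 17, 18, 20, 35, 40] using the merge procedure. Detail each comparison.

Merging process:

Compare 2 vs 12: take 2 from left. Merged: [2]
Compare 14 vs 12: take 12 from right. Merged: [2, 12]
Compare 14 vs 17: take 14 from left. Merged: [2, 12, 14]
Compare 21 vs 17: take 17 from right. Merged: [2, 12, 14, 17]
Compare 21 vs 18: take 18 from right. Merged: [2, 12, 14, 17, 18]
Compare 21 vs 20: take 20 from right. Merged: [2, 12, 14, 17, 18, 20]
Compare 21 vs 35: take 21 from left. Merged: [2, 12, 14, 17, 18, 20, 21]
Compare 29 vs 35: take 29 from left. Merged: [2, 12, 14, 17, 18, 20, 21, 29]
Compare 29 vs 35: take 29 from left. Merged: [2, 12, 14, 17, 18, 20, 21, 29, 29]
Append remaining from right: [35, 40]. Merged: [2, 12, 14, 17, 18, 20, 21, 29, 29, 35, 40]

Final merged array: [2, 12, 14, 17, 18, 20, 21, 29, 29, 35, 40]
Total comparisons: 9

The merged array is [2, 12, 14, 17, 18, 20, 21, 29, 29, 35, 40], requiring 9 comparisons. The merge step runs in O(n) time where n is the total number of elements.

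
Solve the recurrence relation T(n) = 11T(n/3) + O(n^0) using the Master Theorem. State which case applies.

Master Theorem for T(n) = 11T(n/3) + O(n^0):

a = 11, b = 3, c = 0
log_b(a) = log_3(11) = 2.1827

Case 1: c = 0 < log_3(11) = 2.1827
T(n) = O(n^(log_3 11))

For T(n) = 11T(n/3) + O(n^0): log_3(11) = 2.1827. This is Case 1 of the Master Theorem (c < log_b(a), work dominated by leaves), giving O(n^(log_3 11)).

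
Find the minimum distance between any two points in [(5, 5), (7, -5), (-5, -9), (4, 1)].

Computing all pairwise distances among 4 points:

d((5, 5), (7, -5)) = 10.198
d((5, 5), (-5, -9)) = 17.2047
d((5, 5), (4, 1)) = 4.1231 <-- minimum
d((7, -5), (-5, -9)) = 12.6491
d((7, -5), (4, 1)) = 6.7082
d((-5, -9), (4, 1)) = 13.4536

Closest pair: (5, 5) and (4, 1) with distance 4.1231

The closest pair is (5, 5) and (4, 1) with Euclidean distance 4.1231. For 4 points, brute-force pairwise comparison is shown above. For large n, the divide-and-conquer algorithm (sort by x, recurse on halves, check the dividing strip) achieves O(n log n).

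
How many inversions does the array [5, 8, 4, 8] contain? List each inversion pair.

Finding inversions in [5, 8, 4, 8]:

(0, 2): arr[0]=5 > arr[2]=4
(1, 2): arr[1]=8 > arr[2]=4

Total inversions: 2

The array has 2 inversion(s): (0,2), (1,2). Each pair (i,j) satisfies i < j and arr[i] > arr[j].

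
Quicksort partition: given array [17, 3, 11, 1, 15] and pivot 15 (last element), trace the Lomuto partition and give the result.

Lomuto partition with pivot = 15:

Initial array: [17, 3, 11, 1, 15]

arr[0]=17 > 15: no swap
arr[1]=3 <= 15: swap with position 0, array becomes [3, 17, 11, 1, 15]
arr[2]=11 <= 15: swap with position 1, array becomes [3, 11, 17, 1, 15]
arr[3]=1 <= 15: swap with position 2, array becomes [3, 11, 1, 17, 15]

Place pivot at position 3: [3, 11, 1, 15, 17]
Pivot position: 3

After partitioning with pivot 15, the array becomes [3, 11, 1, 15, 17]. The pivot is placed at index 3. All elements to the left of the pivot are <= 15, and all elements to the right are > 15.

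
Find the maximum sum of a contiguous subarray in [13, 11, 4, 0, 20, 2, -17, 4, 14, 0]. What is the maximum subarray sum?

Using Kadane's algorithm on [13, 11, 4, 0, 20, 2, -17, 4, 14, 0]:

Scanning through the array:
Position 1 (value 11): max_ending_here = 24, max_so_far = 24
Position 2 (value 4): max_ending_here = 28, max_so_far = 28
Position 3 (value 0): max_ending_here = 28, max_so_far = 28
Position 4 (value 20): max_ending_here = 48, max_so_far = 48
Position 5 (value 2): max_ending_here = 50, max_so_far = 50
Position 6 (value -17): max_ending_here = 33, max_so_far = 50
Position 7 (value 4): max_ending_here = 37, max_so_far = 50
Position 8 (value 14): max_ending_here = 51, max_so_far = 51
Position 9 (value 0): max_ending_here = 51, max_so_far = 51

Maximum subarray: [13, 11, 4, 0, 20, 2, -17, 4, 14]
Maximum sum: 51

The maximum subarray is [13, 11, 4, 0, 20, 2, -17, 4, 14] with sum 51. This subarray runs from index 0 to index 8.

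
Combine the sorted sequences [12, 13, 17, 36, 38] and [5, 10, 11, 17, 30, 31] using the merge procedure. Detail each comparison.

Merging process:

Compare 12 vs 5: take 5 from right. Merged: [5]
Compare 12 vs 10: take 10 from right. Merged: [5, 10]
Compare 12 vs 11: take 11 from right. Merged: [5, 10, 11]
Compare 12 vs 17: take 12 from left. Merged: [5, 10, 11, 12]
Compare 13 vs 17: take 13 from left. Merged: [5, 10, 11, 12, 13]
Compare 17 vs 17: take 17 from left. Merged: [5, 10, 11, 12, 13, 17]
Compare 36 vs 17: take 17 from right. Merged: [5, 10, 11, 12, 13, 17, 17]
Compare 36 vs 30: take 30 from right. Merged: [5, 10, 11, 12, 13, 17, 17, 30]
Compare 36 vs 31: take 31 from right. Merged: [5, 10, 11, 12, 13, 17, 17, 30, 31]
Append remaining from left: [36, 38]. Merged: [5, 10, 11, 12, 13, 17, 17, 30, 31, 36, 38]

Final merged array: [5, 10, 11, 12, 13, 17, 17, 30, 31, 36, 38]
Total comparisons: 9

The merged array is [5, 10, 11, 12, 13, 17, 17, 30, 31, 36, 38], requiring 9 comparisons. The merge step runs in O(n) time where n is the total number of elements.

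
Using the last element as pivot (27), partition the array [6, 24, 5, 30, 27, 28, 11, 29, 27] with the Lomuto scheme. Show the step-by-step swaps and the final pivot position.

Lomuto partition with pivot = 27:

Initial array: [6, 24, 5, 30, 27, 28, 11, 29, 27]

arr[0]=6 <= 27: swap with position 0, array becomes [6, 24, 5, 30, 27, 28, 11, 29, 27]
arr[1]=24 <= 27: swap with position 1, array becomes [6, 24, 5, 30, 27, 28, 11, 29, 27]
arr[2]=5 <= 27: swap with position 2, array becomes [6, 24, 5, 30, 27, 28, 11, 29, 27]
arr[3]=30 > 27: no swap
arr[4]=27 <= 27: swap with position 3, array becomes [6, 24, 5, 27, 30, 28, 11, 29, 27]
arr[5]=28 > 27: no swap
arr[6]=11 <= 27: swap with position 4, array becomes [6, 24, 5, 27, 11, 28, 30, 29, 27]
arr[7]=29 > 27: no swap

Place pivot at position 5: [6, 24, 5, 27, 11, 27, 30, 29, 28]
Pivot position: 5

After partitioning with pivot 27, the array becomes [6, 24, 5, 27, 11, 27, 30, 29, 28]. The pivot is placed at index 5. All elements to the left of the pivot are <= 27, and all elements to the right are > 27.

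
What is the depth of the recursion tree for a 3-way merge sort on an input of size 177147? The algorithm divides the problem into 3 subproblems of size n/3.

For divide and conquer with division factor 3:

Problem sizes at each level:
Level 0: 177147
Level 1: 59049
Level 2: 19683
Level 3: 6561
Level 4: 2187
Level 5: 729
Level 6: 243
Level 7: 81
Level 8: 27
Level 9: 9
Level 10: 3
Level 11: 1

The root is level 0 and the size-1 base case is level 11 (the tree spans levels 0 through 11, i.e. 12 levels counting the root), so the depth is the number of divisions: log_3(177147) = 11

The recursion tree depth is log_3(177147) = 11. At each level, the problem size is divided by 3, so it takes 11 divisions to reduce to a base case of size 1. The algorithm makes 3 recursive calls at each level.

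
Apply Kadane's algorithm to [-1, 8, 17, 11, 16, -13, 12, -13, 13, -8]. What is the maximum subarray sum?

Using Kadane's algorithm on [-1, 8, 17, 11, 16, -13, 12, -13, 13, -8]:

Scanning through the array:
Position 1 (value 8): max_ending_here = 8, max_so_far = 8
Position 2 (value 17): max_ending_here = 25, max_so_far = 25
Position 3 (value 11): max_ending_here = 36, max_so_far = 36
Position 4 (value 16): max_ending_here = 52, max_so_far = 52
Position 5 (value -13): max_ending_here = 39, max_so_far = 52
Position 6 (value 12): max_ending_here = 51, max_so_far = 52
Position 7 (value -13): max_ending_here = 38, max_so_far = 52
Position 8 (value 13): max_ending_here = 51, max_so_far = 52
Position 9 (value -8): max_ending_here = 43, max_so_far = 52

Maximum subarray: [8, 17, 11, 16]
Maximum sum: 52

The maximum subarray is [8, 17, 11, 16] with sum 52. This subarray runs from index 1 to index 4.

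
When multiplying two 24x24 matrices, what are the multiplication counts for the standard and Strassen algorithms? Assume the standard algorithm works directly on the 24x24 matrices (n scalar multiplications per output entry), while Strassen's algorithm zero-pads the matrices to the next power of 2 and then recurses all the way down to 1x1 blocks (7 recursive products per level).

Matrix multiplication for 24x24 matrices:

Strassen's algorithm requires power-of-2 dimensions. Pad 24x24 to 32x32 (next power of 2).

Standard algorithm: 24^3 = 13824 multiplications
Strassen's algorithm: 7^(log2(32)) = 7^5 = 16807 multiplications
Difference: 13824 - 16807 = -2983 (Strassen uses MORE here due to padding overhead — for small or just-over-power-of-2 n, padding can outweigh the per-level savings)

Standard: 13824 multiplications (24^3). Strassen: 16807 multiplications (7^5, after padding to 32x32). Strassen reduces 8 recursive multiplications to 7 at each level.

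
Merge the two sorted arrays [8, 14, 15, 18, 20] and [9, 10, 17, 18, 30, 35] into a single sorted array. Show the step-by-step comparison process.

Merging process:

Compare 8 vs 9: take 8 from left. Merged: [8]
Compare 14 vs 9: take 9 from right. Merged: [8, 9]
Compare 14 vs 10: take 10 from right. Merged: [8, 9, 10]
Compare 14 vs 17: take 14 from left. Merged: [8, 9, 10, 14]
Compare 15 vs 17: take 15 from left. Merged: [8, 9, 10, 14, 15]
Compare 18 vs 17: take 17 from right. Merged: [8, 9, 10, 14, 15, 17]
Compare 18 vs 18: take 18 from left. Merged: [8, 9, 10, 14, 15, 17, 18]
Compare 20 vs 18: take 18 from right. Merged: [8, 9, 10, 14, 15, 17, 18, 18]
Compare 20 vs 30: take 20 from left. Merged: [8, 9, 10, 14, 15, 17, 18, 18, 20]
Append remaining from right: [30, 35]. Merged: [8, 9, 10, 14, 15, 17, 18, 18, 20, 30, 35]

Final merged array: [8, 9, 10, 14, 15, 17, 18, 18, 20, 30, 35]
Total comparisons: 9

The merged array is [8, 9, 10, 14, 15, 17, 18, 18, 20, 30, 35], requiring 9 comparisons. The merge step runs in O(n) time where n is the total number of elements.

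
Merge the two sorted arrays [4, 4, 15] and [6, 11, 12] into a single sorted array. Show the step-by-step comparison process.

Merging process:

Compare 4 vs 6: take 4 from left. Merged: [4]
Compare 4 vs 6: take 4 from left. Merged: [4, 4]
Compare 15 vs 6: take 6 from right. Merged: [4, 4, 6]
Compare 15 vs 11: take 11 from right. Merged: [4, 4, 6, 11]
Compare 15 vs 12: take 12 from right. Merged: [4, 4, 6, 11, 12]
Append remaining from left: [15]. Merged: [4, 4, 6, 11, 12, 15]

Final merged array: [4, 4, 6, 11, 12, 15]
Total comparisons: 5

The merged array is [4, 4, 6, 11, 12, 15], requiring 5 comparisons. The merge step runs in O(n) time where n is the total number of elements.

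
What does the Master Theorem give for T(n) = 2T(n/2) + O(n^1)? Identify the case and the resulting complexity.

Master Theorem for T(n) = 2T(n/2) + O(n^1):

a = 2, b = 2, c = 1
log_b(a) = log_2(2) = 1.0000

Case 2: c = 1 = log_2(2) = 1.0000
T(n) = O(n^1 log n) = O(n log n)

For T(n) = 2T(n/2) + O(n^1): log_2(2) = 1.0000. This is Case 2 of the Master Theorem (c = log_b(a), equal work at all levels), giving O(n log n).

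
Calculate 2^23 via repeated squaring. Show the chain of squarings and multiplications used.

Computing 2^23 by squaring (build up from 2^1; each line after the first costs one multiplication):

2^1 = 2
2^2 = (2^1)^2 = 2^2 = 4
2^4 = (2^2)^2 = 4^2 = 16
2^5 = 2 * 2^4 = 2 * 16 = 32
2^10 = (2^5)^2 = 32^2 = 1024
2^11 = 2 * 2^10 = 2 * 1024 = 2048
2^22 = (2^11)^2 = 2048^2 = 4194304
2^23 = 2 * 2^22 = 2 * 4194304 = 8388608

Result: 8388608
Multiplications needed: 7 (7 lines after 2^1)

2^23 = 8388608. Using exponentiation by squaring, this requires 7 multiplications. The key idea: if the exponent is even, square the half-power; if odd, multiply by the base once.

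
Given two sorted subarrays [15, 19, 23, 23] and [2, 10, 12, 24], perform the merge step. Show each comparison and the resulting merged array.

Merging process:

Compare 15 vs 2: take 2 from right. Merged: [2]
Compare 15 vs 10: take 10 from right. Merged: [2, 10]
Compare 15 vs 12: take 12 from right. Merged: [2, 10, 12]
Compare 15 vs 24: take 15 from left. Merged: [2, 10, 12, 15]
Compare 19 vs 24: take 19 from left. Merged: [2, 10, 12, 15, 19]
Compare 23 vs 24: take 23 from left. Merged: [2, 10, 12, 15, 19, 23]
Compare 23 vs 24: take 23 from left. Merged: [2, 10, 12, 15, 19, 23, 23]
Append remaining from right: [24]. Merged: [2, 10, 12, 15, 19, 23, 23, 24]

Final merged array: [2, 10, 12, 15, 19, 23, 23, 24]
Total comparisons: 7

The merged array is [2, 10, 12, 15, 19, 23, 23, 24], requiring 7 comparisons. The merge step runs in O(n) time where n is the total number of elements.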